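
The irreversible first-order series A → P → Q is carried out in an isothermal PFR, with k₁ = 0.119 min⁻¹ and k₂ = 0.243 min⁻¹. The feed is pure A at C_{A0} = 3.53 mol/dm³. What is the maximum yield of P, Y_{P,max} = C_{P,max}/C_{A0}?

0.247

For a first-order series the maximum intermediate yield is C_{P,max}/C_{A0} = (k₁/k₂)^[k₂/(k₂−k₁)].
= (0.119/0.243)^(0.243/(0.243−0.119)) = (0.4897)^(1.960) = 0.2468.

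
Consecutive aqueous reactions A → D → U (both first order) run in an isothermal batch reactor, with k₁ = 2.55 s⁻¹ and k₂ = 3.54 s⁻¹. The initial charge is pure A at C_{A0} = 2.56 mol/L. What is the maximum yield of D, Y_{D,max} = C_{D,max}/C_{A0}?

0.309

At the optimum, C_{D,max}/C_{A0} = (k₁/k₂)^[k₂/(k₂−k₁)].
= (2.55/3.54)^(3.54/(3.54−2.55)) = (0.7203)^(3.576) = 0.3094.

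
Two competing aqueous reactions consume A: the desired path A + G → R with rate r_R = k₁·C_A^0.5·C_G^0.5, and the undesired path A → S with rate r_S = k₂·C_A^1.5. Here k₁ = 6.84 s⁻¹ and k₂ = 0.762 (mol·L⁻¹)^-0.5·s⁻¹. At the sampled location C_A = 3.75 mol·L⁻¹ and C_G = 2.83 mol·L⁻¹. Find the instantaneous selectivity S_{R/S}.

4.03

S_{R/S} = r_R/r_S = (k₁·C_A^0.5·C_G^0.5)/(k₂·C_A^1.5) = (k₁/k₂)·C_A⁻¹·C_G^0.5.
= (6.84×3.750^0.5×2.830^0.5) / (0.762×3.750^1.5) = 22.28/5.534 = 4.03.
The undesired path is higher order in A, so low C_A (CSTR or dilute feed) favours R.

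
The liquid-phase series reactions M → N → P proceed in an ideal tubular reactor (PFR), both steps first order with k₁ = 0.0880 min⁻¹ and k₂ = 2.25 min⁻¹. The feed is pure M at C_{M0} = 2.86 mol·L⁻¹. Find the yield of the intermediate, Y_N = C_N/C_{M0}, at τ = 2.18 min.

The intermediate concentration in a first-order A→B→C sequence is C_N = k₁C_{M0}(e^(−k₁τ) − e^(−k₂τ))/(k₂−k₁).
e^(−k₁τ) = e^(−0.0880×2.18) = e^(−0.1918) = 0.8254; e^(−k₂τ) = e^(−4.905) = 0.007409.
C_N = 0.0880×2.86/(2.25−0.0880) × (0.8254−0.007409) = 0.1164×0.8180 = 0.09523 mol·L⁻¹.
Y_N = C_N/C_{M0} = 0.09523/2.86 = 0.0333.

0.0333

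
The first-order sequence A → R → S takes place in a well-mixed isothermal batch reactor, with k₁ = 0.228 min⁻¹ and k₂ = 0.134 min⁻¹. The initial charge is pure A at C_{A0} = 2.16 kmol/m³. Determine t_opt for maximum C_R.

5.65 min

The intermediate peaks when r₁ = r₂, i.e. k₁e^(−k₁t) = k₂e^(−k₂t), giving t_opt = ln(k₂/k₁)/(k₂−k₁).
= ln(0.134/0.228)/(0.134−0.228) = ln(0.5877)/-0.09400 = -0.5315/-0.09400 = 5.65 min.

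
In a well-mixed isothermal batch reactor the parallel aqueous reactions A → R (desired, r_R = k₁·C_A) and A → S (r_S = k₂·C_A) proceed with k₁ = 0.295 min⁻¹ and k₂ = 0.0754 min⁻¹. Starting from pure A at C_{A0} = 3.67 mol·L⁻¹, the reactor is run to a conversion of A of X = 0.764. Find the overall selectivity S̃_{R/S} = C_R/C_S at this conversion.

C_A = C_{A0}(1−X) = 0.8661 mol·L⁻¹.
Both paths are first order in A, so the instantaneous fraction to R is constant: dC_R/d(−C_A) = k₁/(k₁+k₂) = 0.7964.
C_R = 0.7964·(C_{A0}−C_A) = 0.7964×2.804 = 2.23 mol·L⁻¹.
C_S = (C_{A0}−C_A)−C_R = 0.5708 mol·L⁻¹; S̃_{R/S} = 2.233/0.5708 = 3.91.

3.91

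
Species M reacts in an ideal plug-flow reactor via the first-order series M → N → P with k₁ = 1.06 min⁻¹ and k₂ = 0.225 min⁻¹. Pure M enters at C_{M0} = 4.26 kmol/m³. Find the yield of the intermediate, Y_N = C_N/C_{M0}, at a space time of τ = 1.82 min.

For first-order series with pure M initially, C_N(τ) = k₁C_{M0}/(k₂−k₁)·(e^(−k₁τ) − e^(−k₂τ)).
e^(−k₁τ) = e^(−1.06×1.82) = e^(−1.929) = 0.1453; e^(−k₂τ) = e^(−0.4095) = 0.6640.
C_N = 1.06×4.26/(0.225−1.06) × (0.1453−0.6640) = (-5.408)×(-0.5187) = 2.805 kmol/m³.
Y_N = C_N/C_{M0} = 2.805/4.26 = 0.658.

0.658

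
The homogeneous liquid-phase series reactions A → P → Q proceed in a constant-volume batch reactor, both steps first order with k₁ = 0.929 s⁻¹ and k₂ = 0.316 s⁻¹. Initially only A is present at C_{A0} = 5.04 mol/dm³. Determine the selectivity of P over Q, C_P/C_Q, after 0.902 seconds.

For first-order series with pure A initially, C_P(t) = k₁C_{A0}/(k₂−k₁)·(e^(−k₁t) − e^(−k₂t)).
e^(−k₁t) = e^(−0.929×0.902) = e^(−0.8380) = 0.4326; e^(−k₂t) = e^(−0.2850) = 0.7520.
C_P = 0.929×5.04/(0.316−0.929) × (0.4326−0.7520) = (-7.638)×(-0.3194) = 2.440 mol/dm³.
C_A = C_{A0}e^(−k₁t) = 2.180 mol/dm³, so C_Q = C_{A0}−C_A−C_P = 0.4201 mol/dm³; C_P/C_Q = 5.81.

5.81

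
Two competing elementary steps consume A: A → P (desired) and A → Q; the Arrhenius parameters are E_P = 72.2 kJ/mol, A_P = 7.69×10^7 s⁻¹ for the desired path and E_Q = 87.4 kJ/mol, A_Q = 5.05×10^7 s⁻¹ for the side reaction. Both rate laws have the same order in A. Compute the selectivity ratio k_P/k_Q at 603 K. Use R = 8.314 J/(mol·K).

31.6

k_P/k_Q = (A_P/A_Q)·exp[−(E_P−E_Q)/(RT)] = (A_P/A_Q)·exp[(E_Q−E_P)/(RT)].
(E_Q−E_P)/(RT) = (87.4−72.2)×10³/(8.314×603) = 15200/5013 = 3.032.
k_P/k_Q = (7.69×10^7/5.05×10^7)·exp(3.032) = 1.523 × 20.74 = 31.6.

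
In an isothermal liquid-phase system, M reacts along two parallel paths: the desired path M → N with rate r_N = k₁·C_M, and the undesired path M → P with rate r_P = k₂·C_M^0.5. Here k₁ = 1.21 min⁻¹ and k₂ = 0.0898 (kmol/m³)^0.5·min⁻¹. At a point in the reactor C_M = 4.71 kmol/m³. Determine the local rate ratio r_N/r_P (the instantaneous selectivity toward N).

29.2

S_{N/P} = r_N/r_P = (k₁·C_M)/(k₂·C_M^0.5) = (k₁/k₂)·C_M^0.5.
= (1.21×4.710) / (0.0898×4.710^0.5) = 5.699/0.1949 = 29.2.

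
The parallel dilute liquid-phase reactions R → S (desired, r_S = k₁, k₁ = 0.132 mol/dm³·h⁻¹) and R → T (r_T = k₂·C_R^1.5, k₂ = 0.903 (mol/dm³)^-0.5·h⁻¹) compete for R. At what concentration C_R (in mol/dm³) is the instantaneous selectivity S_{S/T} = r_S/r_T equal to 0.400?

S_{S/T} = (k₁/k₂)·C_R^-1.5 ⇒ C_R = (S·k₂/k₁)^(1/(-1.5)).
= (0.400×0.903/0.132)^(-0.6667) = (2.736)^(-0.6667) = 0.511 mol/dm³.

0.511 mol/dm³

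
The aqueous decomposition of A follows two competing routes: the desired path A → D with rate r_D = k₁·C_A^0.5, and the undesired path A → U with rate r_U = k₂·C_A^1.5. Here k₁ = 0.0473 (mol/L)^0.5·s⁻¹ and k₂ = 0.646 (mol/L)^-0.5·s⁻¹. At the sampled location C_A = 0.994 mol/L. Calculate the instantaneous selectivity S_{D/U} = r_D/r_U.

0.0737

S_{D/U} = r_D/r_U = (k₁·C_A^0.5)/(k₂·C_A^1.5) = (k₁/k₂)·C_A⁻¹.
= (0.0473×0.9940^0.5) / (0.646×0.9940^1.5) = 0.04716/0.6402 = 0.0737.
The undesired path is higher order in A, so low C_A (CSTR or dilute feed) favours D.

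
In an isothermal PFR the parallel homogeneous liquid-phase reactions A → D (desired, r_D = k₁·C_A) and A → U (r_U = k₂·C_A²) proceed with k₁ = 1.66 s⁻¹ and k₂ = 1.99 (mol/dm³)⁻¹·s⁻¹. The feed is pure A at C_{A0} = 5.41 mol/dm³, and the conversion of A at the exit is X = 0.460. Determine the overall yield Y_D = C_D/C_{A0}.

0.0784

C_A = C_{A0}(1−X) = 2.921 mol/dm³.
Along a PFR/batch, dC_D/dC_A = −r_D/(r_D+r_U) = −k₁/(k₁+k₂·C_A).
Integrating from C_{A0} to C_A: C_D = (1.66/1.99)·ln[(1.66+1.99·5.41)/(1.66+1.99·2.92)] = 0.8342·ln(12.43/7.474) = 0.4241 mol/dm³.
Y_D = C_D/C_{A0} = 0.4241/5.41 = 0.0784.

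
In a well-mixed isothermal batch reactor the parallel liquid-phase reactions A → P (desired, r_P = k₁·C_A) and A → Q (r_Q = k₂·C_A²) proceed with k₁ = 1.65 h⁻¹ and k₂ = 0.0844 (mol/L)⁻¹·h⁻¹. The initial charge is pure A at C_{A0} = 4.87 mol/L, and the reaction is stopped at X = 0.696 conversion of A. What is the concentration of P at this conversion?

2.92 mol/L

C_A = C_{A0}(1−X) = 1.480 mol/L.
Along a PFR/batch, dC_P/dC_A = −r_P/(r_P+r_Q) = −k₁/(k₁+k₂·C_A).
Integrating from C_{A0} to C_A: C_P = (1.65/0.0844)·ln[(1.65+0.0844·4.87)/(1.65+0.0844·1.48)] = 19.55·ln(2.061/1.775) = 2.921 mol/L.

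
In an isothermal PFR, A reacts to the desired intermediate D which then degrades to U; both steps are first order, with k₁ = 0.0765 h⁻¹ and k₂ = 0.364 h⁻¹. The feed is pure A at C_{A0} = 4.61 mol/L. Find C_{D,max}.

0.640 mol/L

Evaluating C_D at τ_opt = ln(k₂/k₁)/(k₂−k₁) gives C_{D,max}/C_{A0} = (k₁/k₂)^[k₂/(k₂−k₁)].
= (0.0765/0.364)^(0.364/(0.364−0.0765)) = (0.2102)^(1.266) = 0.1388.
C_{D,max} = 0.1388×4.61 = 0.640 mol/L.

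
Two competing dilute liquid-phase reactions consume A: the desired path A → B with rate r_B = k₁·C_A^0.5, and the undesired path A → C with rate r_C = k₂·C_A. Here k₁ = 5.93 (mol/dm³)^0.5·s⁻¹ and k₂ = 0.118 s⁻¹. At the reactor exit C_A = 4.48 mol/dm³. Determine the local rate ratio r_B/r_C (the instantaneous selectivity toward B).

S_{B/C} = r_B/r_C = (k₁·C_A^0.5)/(k₂·C_A) = (k₁/k₂)·C_A^-0.5.
= (5.93×4.480^0.5) / (0.118×4.480) = 12.55/0.5286 = 23.7.
The undesired path is higher order in A, so low C_A (CSTR or dilute feed) favours B.

23.7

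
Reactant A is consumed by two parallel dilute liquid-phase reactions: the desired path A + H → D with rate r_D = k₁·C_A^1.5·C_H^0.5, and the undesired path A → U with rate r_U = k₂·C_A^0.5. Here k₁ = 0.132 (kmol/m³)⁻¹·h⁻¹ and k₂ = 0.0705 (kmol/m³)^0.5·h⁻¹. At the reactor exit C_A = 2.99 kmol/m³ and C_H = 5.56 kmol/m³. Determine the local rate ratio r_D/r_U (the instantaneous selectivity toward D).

13.2

S_{D/U} = r_D/r_U = (k₁·C_A^1.5·C_H^0.5)/(k₂·C_A^0.5) = (k₁/k₂)·C_A·C_H^0.5.
= (0.132×2.990^1.5×5.560^0.5) / (0.0705×2.990^0.5) = 1.609/0.1219 = 13.2.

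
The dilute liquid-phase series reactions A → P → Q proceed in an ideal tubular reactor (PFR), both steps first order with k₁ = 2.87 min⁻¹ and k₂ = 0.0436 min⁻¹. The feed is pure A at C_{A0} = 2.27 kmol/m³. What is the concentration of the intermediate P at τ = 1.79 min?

Solving the coupled first-order balances gives C_P(τ) = [k₁/(k₂−k₁)]·C_{A0}·(e^(−k₁τ) − e^(−k₂τ)).
e^(−k₁τ) = e^(−2.87×1.79) = e^(−5.137) = 0.005874; e^(−k₂τ) = e^(−0.07804) = 0.9249.
C_P = 2.87×2.27/(0.0436−2.87) × (0.005874−0.9249) = (-2.305)×(-0.9191) = 2.118 kmol/m³.

2.12 kmol/m³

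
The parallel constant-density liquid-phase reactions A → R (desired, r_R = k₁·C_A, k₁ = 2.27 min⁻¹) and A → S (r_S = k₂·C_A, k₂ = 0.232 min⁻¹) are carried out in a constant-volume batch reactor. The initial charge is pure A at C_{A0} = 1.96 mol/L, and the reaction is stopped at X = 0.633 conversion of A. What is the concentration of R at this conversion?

1.13 mol/L

C_A = C_{A0}(1−X) = 0.7193 mol/L.
Both paths are first order in A, so the instantaneous fraction to R is constant: dC_R/d(−C_A) = k₁/(k₁+k₂) = 0.9073.
C_R = 0.9073·(C_{A0}−C_A) = 0.9073×1.241 = 1.13 mol/L.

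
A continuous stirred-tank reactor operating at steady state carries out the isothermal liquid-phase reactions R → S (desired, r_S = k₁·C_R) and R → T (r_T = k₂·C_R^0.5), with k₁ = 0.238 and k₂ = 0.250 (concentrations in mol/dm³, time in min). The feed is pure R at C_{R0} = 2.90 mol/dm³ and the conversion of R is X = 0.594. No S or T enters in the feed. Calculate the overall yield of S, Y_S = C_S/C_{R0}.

0.302

Exit C_R = C_{R0}(1−X) = 2.90×0.406 = 1.177 mol/dm³.
In a CSTR the entire volume is at exit conditions, so r_S = 0.238×1.177 = 0.2802 and r_T = 0.250×1.177^0.5 = 0.2713.
Fraction of consumed R going to S: r_S/(r_S+r_T) = 0.5081.
C_S = 0.5081·C_{R0}·X = 0.5081×2.90×0.594 = 0.875 mol/dm³; Y_S = C_S/C_{R0} = 0.302.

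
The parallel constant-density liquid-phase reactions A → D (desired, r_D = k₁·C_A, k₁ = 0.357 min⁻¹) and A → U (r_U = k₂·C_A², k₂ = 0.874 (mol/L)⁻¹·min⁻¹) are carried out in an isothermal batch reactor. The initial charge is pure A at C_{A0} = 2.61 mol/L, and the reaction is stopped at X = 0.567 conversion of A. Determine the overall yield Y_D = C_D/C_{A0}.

C_A = C_{A0}(1−X) = 1.130 mol/L.
Along a PFR/batch, dC_D/dC_A = −r_D/(r_D+r_U) = −k₁/(k₁+k₂·C_A).
Integrating from C_{A0} to C_A: C_D = (0.357/0.874)·ln[(0.357+0.874·2.61)/(0.357+0.874·1.13)] = 0.4085·ln(2.638/1.345) = 0.2753 mol/L.
Y_D = C_D/C_{A0} = 0.2753/2.61 = 0.105.

0.105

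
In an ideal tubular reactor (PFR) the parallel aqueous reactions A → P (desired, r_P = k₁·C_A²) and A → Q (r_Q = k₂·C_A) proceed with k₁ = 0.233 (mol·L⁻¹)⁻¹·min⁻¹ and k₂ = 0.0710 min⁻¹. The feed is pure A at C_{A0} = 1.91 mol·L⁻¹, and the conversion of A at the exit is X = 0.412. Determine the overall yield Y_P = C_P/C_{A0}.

0.342

C_A = C_{A0}(1−X) = 1.123 mol·L⁻¹.
Along a PFR/batch, dC_Q/dC_A = −r_Q/(r_P+r_Q) = −k₂/(k₂+k₁·C_A).
Integrating from C_{A0} to C_A: C_Q = (0.0710/0.233)·ln[(0.0710+0.233·1.91)/(0.0710+0.233·1.12)] = 0.3047·ln(0.5160/0.3327) = 0.1338 mol·L⁻¹.
Then C_P = (C_{A0}−C_A) − C_Q = 0.7869 − 0.1338 = 0.6532 mol·L⁻¹.
Y_P = C_P/C_{A0} = 0.6532/1.91 = 0.342.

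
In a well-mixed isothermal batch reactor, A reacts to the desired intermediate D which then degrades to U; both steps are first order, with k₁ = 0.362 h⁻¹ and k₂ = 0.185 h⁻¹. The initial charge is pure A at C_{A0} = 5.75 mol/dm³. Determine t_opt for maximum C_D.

3.79 h

For first-order series the maximum of C_D occurs at t_opt = ln(k₂/k₁)/(k₂−k₁).
= ln(0.185/0.362)/(0.185−0.362) = ln(0.5110)/-0.1770 = -0.6713/-0.1770 = 3.79 h.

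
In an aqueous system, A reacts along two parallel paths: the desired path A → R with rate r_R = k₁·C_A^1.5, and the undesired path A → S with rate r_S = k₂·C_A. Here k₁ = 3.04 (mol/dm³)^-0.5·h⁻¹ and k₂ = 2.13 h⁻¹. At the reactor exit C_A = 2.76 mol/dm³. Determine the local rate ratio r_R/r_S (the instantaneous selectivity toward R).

2.37

S_{R/S} = r_R/r_S = (k₁·C_A^1.5)/(k₂·C_A) = (k₁/k₂)·C_A^0.5.
= (3.04×2.760^1.5) / (2.13×2.760) = 13.94/5.879 = 2.37.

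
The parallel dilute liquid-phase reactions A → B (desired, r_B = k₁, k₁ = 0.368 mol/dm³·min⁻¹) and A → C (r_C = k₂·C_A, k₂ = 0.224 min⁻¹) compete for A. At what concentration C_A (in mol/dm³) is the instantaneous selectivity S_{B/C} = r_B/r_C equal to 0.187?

S_{B/C} = (k₁/k₂)·C_A⁻¹ ⇒ C_A = (S·k₂/k₁)^(-1).
= (0.187×0.224/0.368)^(-1) = (0.1138)^(-1) = 8.79 mol/dm³.

8.79 mol/dm³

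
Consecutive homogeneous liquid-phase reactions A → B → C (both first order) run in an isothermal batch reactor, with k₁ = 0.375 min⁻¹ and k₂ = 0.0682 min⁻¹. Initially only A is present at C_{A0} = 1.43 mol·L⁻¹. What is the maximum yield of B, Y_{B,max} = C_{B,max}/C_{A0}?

For a first-order series the maximum intermediate yield is C_{B,max}/C_{A0} = (k₁/k₂)^[k₂/(k₂−k₁)].
= (0.375/0.0682)^(0.0682/(0.0682−0.375)) = (5.499)^(-0.2223) = 0.6846.

0.685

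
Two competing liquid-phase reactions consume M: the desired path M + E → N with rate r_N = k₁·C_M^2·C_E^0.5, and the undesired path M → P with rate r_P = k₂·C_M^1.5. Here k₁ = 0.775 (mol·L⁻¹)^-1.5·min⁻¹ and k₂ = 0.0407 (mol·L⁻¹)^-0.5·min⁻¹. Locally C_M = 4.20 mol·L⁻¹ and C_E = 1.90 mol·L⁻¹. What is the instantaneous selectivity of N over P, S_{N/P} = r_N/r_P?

S_{N/P} = r_N/r_P = (k₁·C_M^2·C_E^0.5)/(k₂·C_M^1.5) = (k₁/k₂)·C_M^0.5·C_E^0.5.
= (0.775×4.200^2×1.900^0.5) / (0.0407×4.200^1.5) = 18.84/0.3503 = 53.8.
Since the desired path is higher order in M, keeping C_M high (PFR or concentrated feed) favours N.

53.8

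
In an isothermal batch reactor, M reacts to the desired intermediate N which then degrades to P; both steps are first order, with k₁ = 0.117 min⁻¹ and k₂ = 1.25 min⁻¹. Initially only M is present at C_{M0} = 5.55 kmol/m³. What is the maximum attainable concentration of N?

At the optimum, C_{N,max}/C_{M0} = (k₁/k₂)^[k₂/(k₂−k₁)].
= (0.117/1.25)^(1.25/(1.25−0.117)) = (0.09360)^(1.103) = 0.07329.
C_{N,max} = 0.07329×5.55 = 0.407 kmol/m³.

0.407 kmol/m³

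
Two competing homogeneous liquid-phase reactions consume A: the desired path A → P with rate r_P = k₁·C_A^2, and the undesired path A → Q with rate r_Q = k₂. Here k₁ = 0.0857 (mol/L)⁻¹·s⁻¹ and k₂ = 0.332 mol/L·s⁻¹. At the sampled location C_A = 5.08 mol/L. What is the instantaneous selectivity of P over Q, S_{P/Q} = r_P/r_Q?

6.66

S_{P/Q} = r_P/r_Q = (k₁·C_A^2)/(k₂) = (k₁/k₂)·C_A^2.
= (0.0857×5.080^2) / (0.332) = 2.212/0.3320 = 6.66.
Since the desired path is higher order in A, keeping C_A high (PFR or concentrated feed) favours P.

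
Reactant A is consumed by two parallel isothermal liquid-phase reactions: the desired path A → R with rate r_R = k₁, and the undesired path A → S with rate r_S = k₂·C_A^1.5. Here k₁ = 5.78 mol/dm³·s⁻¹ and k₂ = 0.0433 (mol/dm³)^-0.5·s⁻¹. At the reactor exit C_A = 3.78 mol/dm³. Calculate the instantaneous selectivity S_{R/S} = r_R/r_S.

S_{R/S} = r_R/r_S = (k₁)/(k₂·C_A^1.5) = (k₁/k₂)·C_A^-1.5.
= (5.78) / (0.0433×3.780^1.5) = 5.780/0.3182 = 18.2.
The undesired path is higher order in A, so low C_A (CSTR or dilute feed) favours R.

18.2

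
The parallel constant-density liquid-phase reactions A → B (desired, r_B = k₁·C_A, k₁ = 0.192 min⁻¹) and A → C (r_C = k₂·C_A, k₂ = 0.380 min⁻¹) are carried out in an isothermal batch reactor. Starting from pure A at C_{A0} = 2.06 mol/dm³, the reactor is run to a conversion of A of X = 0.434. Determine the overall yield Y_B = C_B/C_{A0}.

0.146

C_A = C_{A0}(1−X) = 1.166 mol/dm³.
Both paths are first order in A, so the instantaneous fraction to B is constant: dC_B/d(−C_A) = k₁/(k₁+k₂) = 0.3357.
C_B = 0.3357·(C_{A0}−C_A) = 0.3357×0.8940 = 0.300 mol/dm³.
Y_B = C_B/C_{A0} = 0.3001/2.06 = 0.146.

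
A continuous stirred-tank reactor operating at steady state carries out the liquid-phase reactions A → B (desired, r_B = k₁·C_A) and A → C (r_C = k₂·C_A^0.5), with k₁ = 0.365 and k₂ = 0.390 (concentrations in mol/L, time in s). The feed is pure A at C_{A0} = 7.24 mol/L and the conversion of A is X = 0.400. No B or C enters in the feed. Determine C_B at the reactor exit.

Exit C_A = C_{A0}(1−X) = 7.24×0.600 = 4.344 mol/L.
In a CSTR the entire volume is at exit conditions, so r_B = 0.365×4.344 = 1.586 and r_C = 0.390×4.344^0.5 = 0.8128.
Fraction of consumed A going to B: r_B/(r_B+r_C) = 0.6611.
C_B = 0.6611·C_{A0}·X = 0.6611×7.24×0.400 = 1.91 mol/L.

1.91 mol/L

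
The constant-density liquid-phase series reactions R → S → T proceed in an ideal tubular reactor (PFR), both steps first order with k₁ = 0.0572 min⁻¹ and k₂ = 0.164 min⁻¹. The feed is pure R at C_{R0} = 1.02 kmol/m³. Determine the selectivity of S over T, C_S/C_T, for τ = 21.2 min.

Solving the coupled first-order balances gives C_S(τ) = [k₁/(k₂−k₁)]·C_{R0}·(e^(−k₁τ) − e^(−k₂τ)).
e^(−k₁τ) = e^(−0.0572×21.2) = e^(−1.213) = 0.2974; e^(−k₂τ) = e^(−3.477) = 0.03091.
C_S = 0.0572×1.02/(0.164−0.0572) × (0.2974−0.03091) = 0.5463×0.2665 = 0.1456 kmol/m³.
C_R = C_{R0}e^(−k₁τ) = 0.3034 kmol/m³, so C_T = C_{R0}−C_R−C_S = 0.5711 kmol/m³; C_S/C_T = 0.255.

0.255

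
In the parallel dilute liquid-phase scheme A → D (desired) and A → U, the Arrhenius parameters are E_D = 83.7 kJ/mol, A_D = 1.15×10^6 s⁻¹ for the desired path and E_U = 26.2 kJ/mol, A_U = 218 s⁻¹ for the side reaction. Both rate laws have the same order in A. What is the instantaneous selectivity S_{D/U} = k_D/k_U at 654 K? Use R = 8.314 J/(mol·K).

With equal orders, S_{D/U} = k_D/k_U = (A_D/A_U)·exp[(E_U−E_D)/(RT)].
(E_U−E_D)/(RT) = (26.2−83.7)×10³/(8.314×654) = -57500/5437 = -10.57.
k_D/k_U = (1.15×10^6/218)·exp(-10.57) = 5275 × 2.555×10^-5 = 0.135.

0.135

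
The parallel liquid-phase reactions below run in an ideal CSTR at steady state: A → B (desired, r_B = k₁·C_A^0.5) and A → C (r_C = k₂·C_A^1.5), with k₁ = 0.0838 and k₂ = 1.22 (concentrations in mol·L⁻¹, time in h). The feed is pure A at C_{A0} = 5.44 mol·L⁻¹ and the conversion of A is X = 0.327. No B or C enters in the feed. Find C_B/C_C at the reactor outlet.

0.0188

Exit C_A = C_{A0}(1−X) = 5.44×0.673 = 3.661 mol·L⁻¹.
A CSTR operates uniformly at the exit composition, giving r_B = 0.1603 and r_C = 8.546 (each k·C_A^n at C_A = 3.661).
Overall selectivity = C_B/C_C = r_Bτ/(r_Cτ) = r_B/r_C = 0.0188.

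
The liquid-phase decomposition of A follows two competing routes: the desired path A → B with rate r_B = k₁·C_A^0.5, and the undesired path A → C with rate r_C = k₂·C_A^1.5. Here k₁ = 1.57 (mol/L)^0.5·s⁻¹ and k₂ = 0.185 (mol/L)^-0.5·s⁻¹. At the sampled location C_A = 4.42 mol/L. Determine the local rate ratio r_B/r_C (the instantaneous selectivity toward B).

S_{B/C} = r_B/r_C = (k₁·C_A^0.5)/(k₂·C_A^1.5) = (k₁/k₂)·C_A⁻¹.
= (1.57×4.420^0.5) / (0.185×4.420^1.5) = 3.301/1.719 = 1.92.
The undesired path is higher order in A, so low C_A (CSTR or dilute feed) favours B.

1.92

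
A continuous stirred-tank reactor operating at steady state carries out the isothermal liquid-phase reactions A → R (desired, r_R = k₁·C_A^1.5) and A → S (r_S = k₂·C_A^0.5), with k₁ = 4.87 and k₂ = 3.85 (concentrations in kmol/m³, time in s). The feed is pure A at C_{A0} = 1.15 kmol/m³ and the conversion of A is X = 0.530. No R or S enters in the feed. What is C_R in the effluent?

0.247 kmol/m³

Exit C_A = C_{A0}(1−X) = 1.15×0.470 = 0.5405 kmol/m³.
Rates in a CSTR are evaluated at the outlet concentration: r_R = 4.87×0.5405^1.5 = 1.935, r_S = 3.85×0.5405^0.5 = 2.830.
Fraction of consumed A going to R: r_R/(r_R+r_S) = 0.4061.
C_R = 0.4061·C_{A0}·X = 0.4061×1.15×0.530 = 0.247 kmol/m³.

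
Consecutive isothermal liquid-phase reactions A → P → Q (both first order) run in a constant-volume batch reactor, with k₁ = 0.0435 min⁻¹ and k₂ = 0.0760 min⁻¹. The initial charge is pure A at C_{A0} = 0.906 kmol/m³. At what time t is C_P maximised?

Setting dC_P/dt = 0 gives t_opt = ln(k₂/k₁)/(k₂−k₁).
= ln(0.0760/0.0435)/(0.0760−0.0435) = ln(1.747)/0.03250 = 0.5580/0.03250 = 17.2 min.

17.2 min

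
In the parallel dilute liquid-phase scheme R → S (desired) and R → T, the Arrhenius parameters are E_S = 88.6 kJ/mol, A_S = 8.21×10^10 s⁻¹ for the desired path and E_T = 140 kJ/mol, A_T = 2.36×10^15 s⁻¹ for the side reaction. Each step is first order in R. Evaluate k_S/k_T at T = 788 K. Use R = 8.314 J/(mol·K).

0.0889

k_S/k_T = (A_S/A_T)·exp[−(E_S−E_T)/(RT)] = (A_S/A_T)·exp[(E_T−E_S)/(RT)].
(E_T−E_S)/(RT) = (140−88.6)×10³/(8.314×788) = 51400/6551 = 7.846.
k_S/k_T = (8.21×10^10/2.36×10^15)·exp(7.846) = 3.479×10^-5 × 2555 = 0.0889.
Since E_S < E_T, lowering the temperature improves selectivity toward S.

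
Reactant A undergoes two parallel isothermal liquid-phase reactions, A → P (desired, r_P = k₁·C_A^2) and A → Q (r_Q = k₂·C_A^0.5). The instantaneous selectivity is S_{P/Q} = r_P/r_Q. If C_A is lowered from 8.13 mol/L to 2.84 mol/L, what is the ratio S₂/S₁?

S_{P/Q} = (k₁/k₂)·C_A^1.5, so S₂/S₁ = (C_{A,2}/C_{A,1})^1.5.
= (2.84/8.13)^1.5 = (0.3493)^1.5 = 0.206.
Selectivity toward P falls as C_A falls — high-concentration operation is favoured.

0.206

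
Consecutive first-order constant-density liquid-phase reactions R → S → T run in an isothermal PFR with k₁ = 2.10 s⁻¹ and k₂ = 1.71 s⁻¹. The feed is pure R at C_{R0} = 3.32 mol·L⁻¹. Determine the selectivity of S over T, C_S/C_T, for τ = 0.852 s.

For first-order series with pure R initially, C_S(τ) = k₁C_{R0}/(k₂−k₁)·(e^(−k₁τ) − e^(−k₂τ)).
e^(−k₁τ) = e^(−2.10×0.852) = e^(−1.789) = 0.1671; e^(−k₂τ) = e^(−1.457) = 0.2330.
C_S = 2.10×3.32/(1.71−2.10) × (0.1671−0.2330) = (-17.88)×(-0.06586) = 1.177 mol·L⁻¹.
C_R = C_{R0}e^(−k₁τ) = 0.5548 mol·L⁻¹, so C_T = C_{R0}−C_R−C_S = 1.588 mol·L⁻¹; C_S/C_T = 0.741.

0.741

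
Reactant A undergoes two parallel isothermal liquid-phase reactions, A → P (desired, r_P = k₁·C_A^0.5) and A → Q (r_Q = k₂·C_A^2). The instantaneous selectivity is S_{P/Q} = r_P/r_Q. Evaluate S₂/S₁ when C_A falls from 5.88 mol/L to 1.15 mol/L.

11.6

S_{P/Q} = (k₁/k₂)·C_A^-1.5, so S₂/S₁ = (C_{A,2}/C_{A,1})^-1.5.
= (1.15/5.88)^(-1.5) = (0.1956)^(-1.5) = 11.6.
Selectivity toward P rises as C_A falls — low-concentration operation is favoured.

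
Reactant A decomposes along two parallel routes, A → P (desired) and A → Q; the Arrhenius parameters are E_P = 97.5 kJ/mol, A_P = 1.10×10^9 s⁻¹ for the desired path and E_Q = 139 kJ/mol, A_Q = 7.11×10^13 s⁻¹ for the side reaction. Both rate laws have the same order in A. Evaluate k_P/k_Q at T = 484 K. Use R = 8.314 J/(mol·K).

0.466

With equal orders, S_{P/Q} = k_P/k_Q = (A_P/A_Q)·exp[(E_Q−E_P)/(RT)].
(E_Q−E_P)/(RT) = (139−97.5)×10³/(8.314×484) = 41500/4024 = 10.31.
k_P/k_Q = (1.10×10^9/7.11×10^13)·exp(10.31) = 1.547×10^-5 × 30127 = 0.466.
Since E_P < E_Q, lowering the temperature improves selectivity toward P.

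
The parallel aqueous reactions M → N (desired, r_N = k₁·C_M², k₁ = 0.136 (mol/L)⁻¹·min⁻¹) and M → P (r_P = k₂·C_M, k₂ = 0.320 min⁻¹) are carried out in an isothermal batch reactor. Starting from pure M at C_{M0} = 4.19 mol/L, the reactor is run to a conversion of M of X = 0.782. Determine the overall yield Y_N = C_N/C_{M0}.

0.392

C_M = C_{M0}(1−X) = 0.9134 mol/L.
Along a PFR/batch, dC_P/dC_M = −r_P/(r_N+r_P) = −k₂/(k₂+k₁·C_M).
Integrating from C_{M0} to C_M: C_P = (0.320/0.136)·ln[(0.320+0.136·4.19)/(0.320+0.136·0.913)] = 2.353·ln(0.8898/0.4442) = 1.635 mol/L.
Then C_N = (C_{M0}−C_M) − C_P = 3.277 − 1.635 = 1.642 mol/L.
Y_N = C_N/C_{M0} = 1.642/4.19 = 0.392.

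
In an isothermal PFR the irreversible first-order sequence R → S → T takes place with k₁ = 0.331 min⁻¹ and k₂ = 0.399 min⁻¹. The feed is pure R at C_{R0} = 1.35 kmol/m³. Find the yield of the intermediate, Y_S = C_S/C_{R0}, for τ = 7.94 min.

0.147

For first-order series with pure R initially, C_S(τ) = k₁C_{R0}/(k₂−k₁)·(e^(−k₁τ) − e^(−k₂τ)).
e^(−k₁τ) = e^(−0.331×7.94) = e^(−2.628) = 0.07221; e^(−k₂τ) = e^(−3.168) = 0.04209.
C_S = 0.331×1.35/(0.399−0.331) × (0.07221−0.04209) = 6.571×0.03013 = 0.1980 kmol/m³.
Y_S = C_S/C_{R0} = 0.1980/1.35 = 0.147.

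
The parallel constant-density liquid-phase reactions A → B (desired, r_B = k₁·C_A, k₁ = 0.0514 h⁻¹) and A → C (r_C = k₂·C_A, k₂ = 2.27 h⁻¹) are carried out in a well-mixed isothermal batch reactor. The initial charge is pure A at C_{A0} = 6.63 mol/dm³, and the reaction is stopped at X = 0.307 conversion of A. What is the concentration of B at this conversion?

0.0451 mol/dm³

C_A = C_{A0}(1−X) = 4.595 mol/dm³.
Both paths are first order in A, so the instantaneous fraction to B is constant: dC_B/d(−C_A) = k₁/(k₁+k₂) = 0.02214.
C_B = 0.02214·(C_{A0}−C_A) = 0.02214×2.035 = 0.0451 mol/dm³.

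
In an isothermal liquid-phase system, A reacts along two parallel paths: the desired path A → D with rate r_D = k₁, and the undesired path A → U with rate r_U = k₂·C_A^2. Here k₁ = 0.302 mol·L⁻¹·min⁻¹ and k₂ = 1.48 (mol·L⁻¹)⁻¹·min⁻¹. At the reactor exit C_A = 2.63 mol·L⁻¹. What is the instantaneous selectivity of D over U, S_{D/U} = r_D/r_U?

0.0295

S_{D/U} = r_D/r_U = (k₁)/(k₂·C_A^2) = (k₁/k₂)·C_A^-2.
= (0.302) / (1.48×2.630^2) = 0.3020/10.24 = 0.0295.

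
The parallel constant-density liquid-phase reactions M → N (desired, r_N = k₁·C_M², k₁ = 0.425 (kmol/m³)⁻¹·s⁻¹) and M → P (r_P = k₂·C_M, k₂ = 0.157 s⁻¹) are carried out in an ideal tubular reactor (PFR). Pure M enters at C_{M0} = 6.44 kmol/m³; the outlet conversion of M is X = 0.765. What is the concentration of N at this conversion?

C_M = C_{M0}(1−X) = 1.513 kmol/m³.
Along a PFR/batch, dC_P/dC_M = −r_P/(r_N+r_P) = −k₂/(k₂+k₁·C_M).
Integrating from C_{M0} to C_M: C_P = (0.157/0.425)·ln[(0.157+0.425·6.44)/(0.157+0.425·1.51)] = 0.3694·ln(2.894/0.8002) = 0.4749 kmol/m³.
Then C_N = (C_{M0}−C_M) − C_P = 4.927 − 0.4749 = 4.452 kmol/m³.

4.45 kmol/m³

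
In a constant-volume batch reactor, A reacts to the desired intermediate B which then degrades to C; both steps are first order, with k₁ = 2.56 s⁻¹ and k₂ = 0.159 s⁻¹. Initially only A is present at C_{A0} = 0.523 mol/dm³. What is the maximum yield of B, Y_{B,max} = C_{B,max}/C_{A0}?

At the optimum, C_{B,max}/C_{A0} = (k₁/k₂)^[k₂/(k₂−k₁)].
= (2.56/0.159)^(0.159/(0.159−2.56)) = (16.10)^(-0.06622) = 0.8319.

0.832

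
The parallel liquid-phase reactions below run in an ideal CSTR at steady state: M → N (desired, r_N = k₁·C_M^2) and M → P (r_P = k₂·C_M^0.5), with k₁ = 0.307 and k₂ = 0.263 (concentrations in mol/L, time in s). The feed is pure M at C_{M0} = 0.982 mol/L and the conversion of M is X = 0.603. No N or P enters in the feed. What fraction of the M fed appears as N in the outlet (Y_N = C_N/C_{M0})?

0.133

Exit C_M = C_{M0}(1−X) = 0.982×0.397 = 0.3899 mol/L.
Rates in a CSTR are evaluated at the outlet concentration: r_N = 0.307×0.3899^2 = 0.04666, r_P = 0.263×0.3899^0.5 = 0.1642.
Fraction of consumed M going to N: r_N/(r_N+r_P) = 0.2213.
C_N = 0.2213·C_{M0}·X = 0.2213×0.982×0.603 = 0.131 mol/L; Y_N = C_N/C_{M0} = 0.133.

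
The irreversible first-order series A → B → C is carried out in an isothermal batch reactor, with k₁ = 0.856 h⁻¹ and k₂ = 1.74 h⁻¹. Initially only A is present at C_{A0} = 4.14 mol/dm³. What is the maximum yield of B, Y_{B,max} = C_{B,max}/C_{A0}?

0.248

Evaluating C_B at t_opt = ln(k₂/k₁)/(k₂−k₁) gives C_{B,max}/C_{A0} = (k₁/k₂)^[k₂/(k₂−k₁)].
= (0.856/1.74)^(1.74/(1.74−0.856)) = (0.4920)^(1.968) = 0.2475.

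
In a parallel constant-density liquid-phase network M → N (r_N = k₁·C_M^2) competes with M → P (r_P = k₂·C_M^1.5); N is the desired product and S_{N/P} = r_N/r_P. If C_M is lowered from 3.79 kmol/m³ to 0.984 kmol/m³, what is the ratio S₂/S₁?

0.510

S_{N/P} = (k₁/k₂)·C_M^0.5, so S₂/S₁ = (C_{M,2}/C_{M,1})^0.5.
= (0.984/3.79)^0.5 = (0.2596)^0.5 = 0.510.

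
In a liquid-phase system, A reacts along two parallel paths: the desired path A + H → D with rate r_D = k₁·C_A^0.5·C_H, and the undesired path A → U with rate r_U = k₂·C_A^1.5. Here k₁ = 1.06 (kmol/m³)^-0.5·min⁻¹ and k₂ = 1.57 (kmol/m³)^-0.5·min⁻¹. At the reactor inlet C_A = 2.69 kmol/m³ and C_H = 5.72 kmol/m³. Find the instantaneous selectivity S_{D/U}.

1.44

S_{D/U} = r_D/r_U = (k₁·C_A^0.5·C_H)/(k₂·C_A^1.5) = (k₁/k₂)·C_A⁻¹·C_H.
= (1.06×2.690^0.5×5.720) / (1.57×2.690^1.5) = 9.944/6.927 = 1.44.
The undesired path is higher order in A, so low C_A (CSTR or dilute feed) favours D.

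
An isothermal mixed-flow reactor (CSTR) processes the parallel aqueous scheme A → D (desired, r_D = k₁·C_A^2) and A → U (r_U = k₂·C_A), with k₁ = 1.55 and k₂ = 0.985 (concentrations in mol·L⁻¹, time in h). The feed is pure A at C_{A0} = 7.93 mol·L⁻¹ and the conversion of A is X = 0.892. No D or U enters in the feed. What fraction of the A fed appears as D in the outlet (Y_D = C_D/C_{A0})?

0.512

Exit C_A = C_{A0}(1−X) = 7.93×0.108 = 0.8564 mol·L⁻¹.
Rates in a CSTR are evaluated at the outlet concentration: r_D = 1.55×0.8564^2 = 1.137, r_U = 0.985×0.8564 = 0.8436.
Fraction of consumed A going to D: r_D/(r_D+r_U) = 0.5741.
C_D = 0.5741·C_{A0}·X = 0.5741×7.93×0.892 = 4.06 mol·L⁻¹; Y_D = C_D/C_{A0} = 0.512.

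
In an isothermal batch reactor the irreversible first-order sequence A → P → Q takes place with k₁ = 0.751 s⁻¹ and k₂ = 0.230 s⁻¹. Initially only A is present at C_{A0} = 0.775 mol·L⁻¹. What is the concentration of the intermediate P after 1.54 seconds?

The intermediate concentration in a first-order A→B→C sequence is C_P = k₁C_{A0}(e^(−k₁t) − e^(−k₂t))/(k₂−k₁).
e^(−k₁t) = e^(−0.751×1.54) = e^(−1.157) = 0.3146; e^(−k₂t) = e^(−0.3542) = 0.7017.
C_P = 0.751×0.775/(0.230−0.751) × (0.3146−0.7017) = (-1.117)×(-0.3872) = 0.4325 mol·L⁻¹.

0.433 mol·L⁻¹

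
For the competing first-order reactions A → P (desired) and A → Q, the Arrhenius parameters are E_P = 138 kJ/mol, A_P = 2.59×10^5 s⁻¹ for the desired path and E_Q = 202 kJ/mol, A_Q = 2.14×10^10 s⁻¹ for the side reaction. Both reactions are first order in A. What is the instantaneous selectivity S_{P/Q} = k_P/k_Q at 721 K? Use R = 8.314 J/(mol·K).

With equal orders, S_{P/Q} = k_P/k_Q = (A_P/A_Q)·exp[(E_Q−E_P)/(RT)].
(E_Q−E_P)/(RT) = (202−138)×10³/(8.314×721) = 64000/5994 = 10.68.
k_P/k_Q = (2.59×10^5/2.14×10^10)·exp(10.68) = 1.210×10^-5 × 43332 = 0.524.

0.524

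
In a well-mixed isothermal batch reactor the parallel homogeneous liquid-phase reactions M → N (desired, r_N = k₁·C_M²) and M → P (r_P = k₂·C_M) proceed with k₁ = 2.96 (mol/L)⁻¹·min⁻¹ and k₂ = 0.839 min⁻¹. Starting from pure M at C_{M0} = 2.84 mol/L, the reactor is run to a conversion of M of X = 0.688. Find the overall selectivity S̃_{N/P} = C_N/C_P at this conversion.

6.02

C_M = C_{M0}(1−X) = 0.8861 mol/L.
Along a PFR/batch, dC_P/dC_M = −r_P/(r_N+r_P) = −k₂/(k₂+k₁·C_M).
Integrating from C_{M0} to C_M: C_P = (0.839/2.96)·ln[(0.839+2.96·2.84)/(0.839+2.96·0.886)] = 0.2834·ln(9.245/3.462) = 0.2784 mol/L.
Then C_N = (C_{M0}−C_M) − C_P = 1.954 − 0.2784 = 1.675 mol/L.
S̃_{N/P} = C_N/C_P = 1.675/0.2784 = 6.02.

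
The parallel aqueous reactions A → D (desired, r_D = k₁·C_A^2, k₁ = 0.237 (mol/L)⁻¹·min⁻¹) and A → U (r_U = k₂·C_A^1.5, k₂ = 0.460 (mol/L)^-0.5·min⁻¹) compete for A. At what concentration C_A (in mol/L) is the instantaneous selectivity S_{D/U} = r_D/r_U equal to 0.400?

S_{D/U} = (k₁/k₂)·C_A^0.5 ⇒ C_A = (S·k₂/k₁)^(2).
= (0.400×0.460/0.237)^(2) = (0.7764)^(2) = 0.603 mol/L.

0.603 mol/L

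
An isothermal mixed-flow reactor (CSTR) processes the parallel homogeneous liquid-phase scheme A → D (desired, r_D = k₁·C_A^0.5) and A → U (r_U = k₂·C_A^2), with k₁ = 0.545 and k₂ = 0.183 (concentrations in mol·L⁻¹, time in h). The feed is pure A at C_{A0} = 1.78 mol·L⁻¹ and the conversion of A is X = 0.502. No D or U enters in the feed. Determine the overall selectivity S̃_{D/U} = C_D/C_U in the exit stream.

Exit C_A = C_{A0}(1−X) = 1.78×0.498 = 0.8864 mol·L⁻¹.
A CSTR operates uniformly at the exit composition, giving r_D = 0.5131 and r_U = 0.1438 (each k·C_A^n at C_A = 0.8864).
Overall selectivity = C_D/C_U = r_Dτ/(r_Uτ) = r_D/r_U = 3.57.

3.57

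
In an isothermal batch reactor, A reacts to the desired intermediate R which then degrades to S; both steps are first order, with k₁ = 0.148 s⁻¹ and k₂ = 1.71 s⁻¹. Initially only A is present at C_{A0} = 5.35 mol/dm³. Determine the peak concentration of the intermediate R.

0.367 mol/dm³

At the optimum, C_{R,max}/C_{A0} = (k₁/k₂)^[k₂/(k₂−k₁)].
= (0.148/1.71)^(1.71/(1.71−0.148)) = (0.08655)^(1.095) = 0.06864.
C_{R,max} = 0.06864×5.35 = 0.367 mol/dm³.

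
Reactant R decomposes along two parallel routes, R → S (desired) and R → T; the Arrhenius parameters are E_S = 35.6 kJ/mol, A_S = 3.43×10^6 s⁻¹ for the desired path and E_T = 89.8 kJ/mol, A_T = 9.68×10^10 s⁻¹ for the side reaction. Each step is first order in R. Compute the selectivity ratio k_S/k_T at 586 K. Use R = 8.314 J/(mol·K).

2.40

With equal orders, S_{S/T} = k_S/k_T = (A_S/A_T)·exp[(E_T−E_S)/(RT)].
(E_T−E_S)/(RT) = (89.8−35.6)×10³/(8.314×586) = 54200/4872 = 11.12.
k_S/k_T = (3.43×10^6/9.68×10^10)·exp(11.12) = 3.543×10^-5 × 67832 = 2.40.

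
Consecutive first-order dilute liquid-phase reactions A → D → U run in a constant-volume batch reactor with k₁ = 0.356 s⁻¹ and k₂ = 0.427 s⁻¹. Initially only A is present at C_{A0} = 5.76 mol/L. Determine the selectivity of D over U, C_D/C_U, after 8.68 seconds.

For first-order series with pure A initially, C_D(t) = k₁C_{A0}/(k₂−k₁)·(e^(−k₁t) − e^(−k₂t)).
e^(−k₁t) = e^(−0.356×8.68) = e^(−3.090) = 0.04550; e^(−k₂t) = e^(−3.706) = 0.02457.
C_D = 0.356×5.76/(0.427−0.356) × (0.04550−0.02457) = 28.88×0.02093 = 0.6045 mol/L.
C_A = C_{A0}e^(−k₁t) = 0.2621 mol/L, so C_U = C_{A0}−C_A−C_D = 4.893 mol/L; C_D/C_U = 0.124.

0.124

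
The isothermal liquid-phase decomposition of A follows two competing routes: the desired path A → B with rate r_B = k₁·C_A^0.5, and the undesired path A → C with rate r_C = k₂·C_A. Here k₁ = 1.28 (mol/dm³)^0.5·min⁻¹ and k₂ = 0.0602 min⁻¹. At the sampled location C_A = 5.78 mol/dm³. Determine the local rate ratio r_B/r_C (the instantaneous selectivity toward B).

S_{B/C} = r_B/r_C = (k₁·C_A^0.5)/(k₂·C_A) = (k₁/k₂)·C_A^-0.5.
= (1.28×5.780^0.5) / (0.0602×5.780) = 3.077/0.3480 = 8.84.

8.84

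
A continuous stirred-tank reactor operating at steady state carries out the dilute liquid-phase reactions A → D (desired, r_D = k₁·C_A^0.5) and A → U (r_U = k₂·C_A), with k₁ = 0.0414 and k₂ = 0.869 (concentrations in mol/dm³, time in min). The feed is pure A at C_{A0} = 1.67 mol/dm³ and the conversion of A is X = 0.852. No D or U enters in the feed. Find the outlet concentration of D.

Exit C_A = C_{A0}(1−X) = 1.67×0.148 = 0.2472 mol/dm³.
A CSTR operates uniformly at the exit composition, giving r_D = 0.02058 and r_U = 0.2148 (each k·C_A^n at C_A = 0.2472).
Fraction of consumed A going to D: r_D/(r_D+r_U) = 0.08745.
C_D = 0.08745·C_{A0}·X = 0.08745×1.67×0.852 = 0.124 mol/dm³.

0.124 mol/dm³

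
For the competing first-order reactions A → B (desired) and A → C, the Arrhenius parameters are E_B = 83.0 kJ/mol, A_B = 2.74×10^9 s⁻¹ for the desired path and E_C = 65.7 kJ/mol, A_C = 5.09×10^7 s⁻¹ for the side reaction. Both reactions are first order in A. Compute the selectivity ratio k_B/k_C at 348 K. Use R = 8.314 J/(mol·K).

With equal orders, S_{B/C} = k_B/k_C = (A_B/A_C)·exp[(E_C−E_B)/(RT)].
(E_C−E_B)/(RT) = (65.7−83.0)×10³/(8.314×348) = -17300/2893 = -5.979.
k_B/k_C = (2.74×10^9/5.09×10^7)·exp(-5.979) = 53.83 × 0.002530 = 0.136.
Since E_B > E_C, raising the temperature improves selectivity toward B.

0.136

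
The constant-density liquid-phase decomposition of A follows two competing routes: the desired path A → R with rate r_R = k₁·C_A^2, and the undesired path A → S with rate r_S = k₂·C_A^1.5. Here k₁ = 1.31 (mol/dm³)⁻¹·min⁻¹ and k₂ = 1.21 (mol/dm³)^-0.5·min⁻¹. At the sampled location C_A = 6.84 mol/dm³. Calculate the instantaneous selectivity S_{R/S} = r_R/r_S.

S_{R/S} = r_R/r_S = (k₁·C_A^2)/(k₂·C_A^1.5) = (k₁/k₂)·C_A^0.5.
= (1.31×6.840^2) / (1.21×6.840^1.5) = 61.29/21.65 = 2.83.
Since the desired path is higher order in A, keeping C_A high (PFR or concentrated feed) favours R.

2.83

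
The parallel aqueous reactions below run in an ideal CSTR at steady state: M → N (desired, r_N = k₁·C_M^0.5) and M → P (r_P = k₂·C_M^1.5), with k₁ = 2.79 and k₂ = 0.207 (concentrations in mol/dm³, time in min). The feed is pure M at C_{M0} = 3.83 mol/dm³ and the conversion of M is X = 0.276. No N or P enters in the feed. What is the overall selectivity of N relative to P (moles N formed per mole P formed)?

4.86

Exit C_M = C_{M0}(1−X) = 3.83×0.724 = 2.773 mol/dm³.
A CSTR operates uniformly at the exit composition, giving r_N = 4.646 and r_P = 0.9558 (each k·C_M^n at C_M = 2.773).
Overall selectivity = C_N/C_P = r_Nτ/(r_Pτ) = r_N/r_P = 4.86.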